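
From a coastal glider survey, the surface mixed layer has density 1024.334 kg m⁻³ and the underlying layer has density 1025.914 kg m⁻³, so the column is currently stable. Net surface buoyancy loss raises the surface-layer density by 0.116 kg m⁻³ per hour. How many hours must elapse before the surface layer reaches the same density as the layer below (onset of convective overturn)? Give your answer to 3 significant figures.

Density deficit of the surface layer: 1025.914 − 1024.334 = 1.58 kg m⁻³.
Required change = 1.58 / 0.116 = 13.6 hours.

13.6 hours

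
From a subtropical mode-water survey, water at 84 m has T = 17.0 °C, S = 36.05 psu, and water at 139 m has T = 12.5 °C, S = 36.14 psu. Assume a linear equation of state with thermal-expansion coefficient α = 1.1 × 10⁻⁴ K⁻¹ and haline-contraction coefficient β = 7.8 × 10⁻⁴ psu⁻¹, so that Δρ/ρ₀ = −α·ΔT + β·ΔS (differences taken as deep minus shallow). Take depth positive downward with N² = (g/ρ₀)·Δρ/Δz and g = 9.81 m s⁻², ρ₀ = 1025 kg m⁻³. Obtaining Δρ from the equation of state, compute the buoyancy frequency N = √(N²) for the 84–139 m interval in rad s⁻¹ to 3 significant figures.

0.0100 rad s⁻¹

ΔT = -4.5 K, ΔS = +0.09 psu (deep − shallow).
Δρ/ρ₀ = −αΔT + βΔS = 4.95 × 10⁻⁴ + 7.02 × 10⁻⁵ = 5.652 × 10⁻⁴, so Δρ ≈ 0.5793 kg m⁻³.
N² = (g/ρ₀)·Δρ/Δz = g·(Δρ/ρ₀)/Δz = 9.81 × 5.652 × 10⁻⁴ / 55 = 1.0081 × 10⁻⁴ s⁻².
N = √(1.0081 × 10⁻⁴) = 0.010040 rad s⁻¹ ≈ 0.0100 rad s⁻¹.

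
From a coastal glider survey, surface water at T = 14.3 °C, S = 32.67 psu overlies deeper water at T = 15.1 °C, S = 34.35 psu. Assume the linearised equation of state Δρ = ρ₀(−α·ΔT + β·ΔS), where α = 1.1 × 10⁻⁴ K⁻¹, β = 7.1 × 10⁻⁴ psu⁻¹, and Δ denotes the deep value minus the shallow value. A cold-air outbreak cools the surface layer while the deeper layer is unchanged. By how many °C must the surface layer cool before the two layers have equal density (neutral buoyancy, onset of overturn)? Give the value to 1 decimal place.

10.0 °C

Neutral buoyancy requires Δρ = 0, i.e. −α(T_deep − T_surf′) + β(S_deep − S_surf) = 0.
T_surf′ = T_deep − (β/α)·ΔS = 15.1 − (7.1 × 10⁻⁴/1.1 × 10⁻⁴)·(+1.68) = 4.256 °C.
Cooling required: 14.3 − (4.256) = 10.044 °C.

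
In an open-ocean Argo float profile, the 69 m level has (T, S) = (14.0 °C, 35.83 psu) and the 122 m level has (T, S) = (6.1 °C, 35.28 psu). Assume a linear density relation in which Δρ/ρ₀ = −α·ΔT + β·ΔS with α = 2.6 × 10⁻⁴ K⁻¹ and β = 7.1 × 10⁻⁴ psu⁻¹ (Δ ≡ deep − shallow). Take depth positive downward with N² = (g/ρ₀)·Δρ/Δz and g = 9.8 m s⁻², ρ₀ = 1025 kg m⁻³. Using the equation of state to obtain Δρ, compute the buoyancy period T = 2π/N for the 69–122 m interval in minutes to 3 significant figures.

ΔT = -7.9 K, ΔS = -0.55 psu (deep − shallow).
Δρ/ρ₀ = −αΔT + βΔS = 2.054 × 10⁻³ − 3.905 × 10⁻⁴ = 1.6635 × 10⁻³, so Δρ ≈ 1.705 kg m⁻³.
N² = (g/ρ₀)·Δρ/Δz = g·(Δρ/ρ₀)/Δz = 9.8 × 1.6635 × 10⁻³ / 53 = 3.0759 × 10⁻⁴ s⁻².
N = √(3.0759 × 10⁻⁴) = 0.017538 rad s⁻¹ → T = 2π/N = 358.26 s = 5.9710 min ≈ 5.97 min.

5.97 min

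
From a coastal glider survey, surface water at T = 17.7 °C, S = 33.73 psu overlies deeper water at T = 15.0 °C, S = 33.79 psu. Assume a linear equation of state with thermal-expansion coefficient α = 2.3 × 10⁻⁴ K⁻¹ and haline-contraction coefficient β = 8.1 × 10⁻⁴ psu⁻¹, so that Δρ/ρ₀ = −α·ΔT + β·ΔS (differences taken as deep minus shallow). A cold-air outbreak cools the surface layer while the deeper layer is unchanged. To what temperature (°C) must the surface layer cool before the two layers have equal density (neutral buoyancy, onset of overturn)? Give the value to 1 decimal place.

14.8 °C

Neutral buoyancy requires Δρ = 0, i.e. −α(T_deep − T_surf′) + β(S_deep − S_surf) = 0.
T_surf′ = T_deep − (β/α)·ΔS = 15.0 − (8.1 × 10⁻⁴/2.3 × 10⁻⁴)·(+0.06) = 14.789 °C.
Cooling required: 17.7 − (14.789) = 2.911 °C.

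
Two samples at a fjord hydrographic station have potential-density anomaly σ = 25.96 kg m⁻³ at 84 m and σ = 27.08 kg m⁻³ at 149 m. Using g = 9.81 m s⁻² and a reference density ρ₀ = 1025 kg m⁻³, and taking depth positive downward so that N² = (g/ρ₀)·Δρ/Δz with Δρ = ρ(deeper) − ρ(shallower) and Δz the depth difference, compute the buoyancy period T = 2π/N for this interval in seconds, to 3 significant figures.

489 s

Δρ = 1027.08 − 1025.96 = 1.12 kg m⁻³ over Δz = 149 − 84 = 65 m.
N² = (9.81/1025) × (1.12/65) = 1.6491 × 10⁻⁴ s⁻².
N = √(1.6491 × 10⁻⁴) = 0.012842 rad s⁻¹, so T = 2π/N = 489.27 s ≈ 489 s.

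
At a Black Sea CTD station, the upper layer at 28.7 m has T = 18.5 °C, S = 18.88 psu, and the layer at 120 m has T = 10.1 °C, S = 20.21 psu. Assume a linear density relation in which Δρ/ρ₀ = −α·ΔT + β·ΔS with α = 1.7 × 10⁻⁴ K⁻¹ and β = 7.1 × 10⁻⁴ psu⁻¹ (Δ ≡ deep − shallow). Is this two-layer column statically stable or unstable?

ΔT = 10.1 − 18.5 = -8.4 K and ΔS = 20.21 − 18.88 = +1.33 psu (deep − shallow).
−αΔT = 1.428 × 10⁻³; βΔS = 9.443 × 10⁻⁴; sum Δρ/ρ₀ = 2.3723 × 10⁻³.
Δρ/ρ₀ > 0, so Δρ > 0: deeper water is denser → statically stable.

stable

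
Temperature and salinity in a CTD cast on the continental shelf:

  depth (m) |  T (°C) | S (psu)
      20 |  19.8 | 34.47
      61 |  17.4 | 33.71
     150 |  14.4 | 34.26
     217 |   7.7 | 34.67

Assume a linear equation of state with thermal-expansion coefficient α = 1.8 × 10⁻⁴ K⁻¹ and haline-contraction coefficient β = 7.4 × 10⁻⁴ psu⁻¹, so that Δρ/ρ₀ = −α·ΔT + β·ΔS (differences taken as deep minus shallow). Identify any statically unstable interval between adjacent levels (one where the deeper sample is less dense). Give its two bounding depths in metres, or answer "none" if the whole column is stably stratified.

Evaluate Δρ/ρ₀ = −αΔT + βΔS across each adjacent pair:
  20–61 m: −αΔT+βΔS = −(1.8 × 10⁻⁴)(-2.4)+(7.4 × 10⁻⁴)(-0.76) = -1.3 × 10⁻⁴ → UNSTABLE
  61–150 m: −αΔT+βΔS = −(1.8 × 10⁻⁴)(-3.0)+(7.4 × 10⁻⁴)(+0.55) = 9.5 × 10⁻⁴ → stable
  150–217 m: −αΔT+βΔS = −(1.8 × 10⁻⁴)(-6.7)+(7.4 × 10⁻⁴)(+0.41) = 1.5 × 10⁻³ → stable
The 20–61 m interval has Δρ < 0: lighter water underlies denser water.

20–61 m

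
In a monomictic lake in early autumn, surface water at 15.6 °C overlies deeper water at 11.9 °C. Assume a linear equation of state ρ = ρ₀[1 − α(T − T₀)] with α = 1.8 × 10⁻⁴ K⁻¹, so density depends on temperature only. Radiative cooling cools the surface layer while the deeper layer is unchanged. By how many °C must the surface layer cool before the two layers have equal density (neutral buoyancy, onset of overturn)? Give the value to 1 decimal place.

3.7 °C

With temperature the only control, equal density requires T_surf′ = T_deep.
T_surf′ = 11.9 °C.
Cooling required: 15.6 − 11.9 = 3.7 °C.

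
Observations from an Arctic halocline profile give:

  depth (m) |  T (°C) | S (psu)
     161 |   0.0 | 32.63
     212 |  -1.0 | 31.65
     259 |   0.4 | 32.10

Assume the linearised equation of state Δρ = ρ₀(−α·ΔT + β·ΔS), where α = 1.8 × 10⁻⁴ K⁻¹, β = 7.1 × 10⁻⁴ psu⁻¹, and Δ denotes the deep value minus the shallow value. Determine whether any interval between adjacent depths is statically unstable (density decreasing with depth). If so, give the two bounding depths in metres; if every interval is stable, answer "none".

161–212 m

Evaluate Δρ/ρ₀ = −αΔT + βΔS across each adjacent pair:
  161–212 m: −αΔT+βΔS = −(1.8 × 10⁻⁴)(-1.0)+(7.1 × 10⁻⁴)(-0.98) = -5.2 × 10⁻⁴ → UNSTABLE
  212–259 m: −αΔT+βΔS = −(1.8 × 10⁻⁴)(+1.4)+(7.1 × 10⁻⁴)(+0.45) = 6.8 × 10⁻⁵ → stable
The 161–212 m interval has Δρ < 0: lighter water underlies denser water.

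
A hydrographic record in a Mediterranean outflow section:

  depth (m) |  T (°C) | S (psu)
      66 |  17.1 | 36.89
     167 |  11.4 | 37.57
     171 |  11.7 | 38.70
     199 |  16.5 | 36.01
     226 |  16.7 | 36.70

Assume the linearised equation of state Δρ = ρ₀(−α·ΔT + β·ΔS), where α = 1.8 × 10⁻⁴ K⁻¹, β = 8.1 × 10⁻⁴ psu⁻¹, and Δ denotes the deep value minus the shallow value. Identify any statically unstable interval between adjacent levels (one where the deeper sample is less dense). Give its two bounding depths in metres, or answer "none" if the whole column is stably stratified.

171–199 m

Evaluate Δρ/ρ₀ = −αΔT + βΔS across each adjacent pair:
  66–167 m: −αΔT+βΔS = −(1.8 × 10⁻⁴)(-5.7)+(8.1 × 10⁻⁴)(+0.68) = 1.6 × 10⁻³ → stable
  167–171 m: −αΔT+βΔS = −(1.8 × 10⁻⁴)(+0.3)+(8.1 × 10⁻⁴)(+1.13) = 8.6 × 10⁻⁴ → stable
  171–199 m: −αΔT+βΔS = −(1.8 × 10⁻⁴)(+4.8)+(8.1 × 10⁻⁴)(-2.69) = -3.0 × 10⁻³ → UNSTABLE
  199–226 m: −αΔT+βΔS = −(1.8 × 10⁻⁴)(+0.2)+(8.1 × 10⁻⁴)(+0.69) = 5.2 × 10⁻⁴ → stable
The 171–199 m interval has Δρ < 0: lighter water underlies denser water.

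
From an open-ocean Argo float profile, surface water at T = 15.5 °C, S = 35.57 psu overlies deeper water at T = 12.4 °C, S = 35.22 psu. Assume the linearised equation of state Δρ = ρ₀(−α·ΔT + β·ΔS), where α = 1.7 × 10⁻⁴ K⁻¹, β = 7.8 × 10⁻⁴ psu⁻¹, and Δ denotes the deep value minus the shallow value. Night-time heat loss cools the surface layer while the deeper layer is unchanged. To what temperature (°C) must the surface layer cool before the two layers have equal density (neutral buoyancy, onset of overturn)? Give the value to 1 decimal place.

14.0 °C

Neutral buoyancy requires Δρ = 0, i.e. −α(T_deep − T_surf′) + β(S_deep − S_surf) = 0.
T_surf′ = T_deep − (β/α)·ΔS = 12.4 − (7.8 × 10⁻⁴/1.7 × 10⁻⁴)·(-0.35) = 14.006 °C.
Cooling required: 15.5 − (14.006) = 1.494 °C.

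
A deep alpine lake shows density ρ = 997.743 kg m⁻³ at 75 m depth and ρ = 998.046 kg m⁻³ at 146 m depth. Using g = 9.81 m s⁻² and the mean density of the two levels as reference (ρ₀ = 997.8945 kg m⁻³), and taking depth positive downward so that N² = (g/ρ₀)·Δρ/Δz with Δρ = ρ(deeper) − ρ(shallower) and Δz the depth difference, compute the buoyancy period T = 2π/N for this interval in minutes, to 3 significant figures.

Δρ = 998.046 − 997.743 = 0.303 kg m⁻³ over Δz = 146 − 75 = 71 m.
N² = (9.81/997.8945) × (0.303/71) = 4.1954 × 10⁻⁵ s⁻².
N = √(4.1954 × 10⁻⁵) = 6.4772 × 10⁻³ rad s⁻¹, so T = 2π/N = 970.05 s = 16.168 min ≈ 16.2 min.

16.2 min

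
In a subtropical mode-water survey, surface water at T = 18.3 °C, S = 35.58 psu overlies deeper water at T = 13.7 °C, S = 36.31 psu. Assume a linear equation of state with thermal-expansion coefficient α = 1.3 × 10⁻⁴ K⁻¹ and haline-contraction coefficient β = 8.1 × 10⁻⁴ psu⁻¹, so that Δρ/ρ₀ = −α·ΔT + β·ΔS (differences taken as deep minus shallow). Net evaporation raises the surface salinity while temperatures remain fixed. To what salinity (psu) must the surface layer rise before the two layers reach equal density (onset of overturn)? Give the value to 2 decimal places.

Neutral buoyancy requires −α(T_deep − T_surf) + β(S_deep − S_surf′) = 0.
S_surf′ = S_deep − (α/β)·ΔT = 36.31 − (1.3 × 10⁻⁴/8.1 × 10⁻⁴)·(-4.6) = 37.0483 psu.
Increase required: 37.0483 − 35.58 = 1.4683 psu.

37.05 psu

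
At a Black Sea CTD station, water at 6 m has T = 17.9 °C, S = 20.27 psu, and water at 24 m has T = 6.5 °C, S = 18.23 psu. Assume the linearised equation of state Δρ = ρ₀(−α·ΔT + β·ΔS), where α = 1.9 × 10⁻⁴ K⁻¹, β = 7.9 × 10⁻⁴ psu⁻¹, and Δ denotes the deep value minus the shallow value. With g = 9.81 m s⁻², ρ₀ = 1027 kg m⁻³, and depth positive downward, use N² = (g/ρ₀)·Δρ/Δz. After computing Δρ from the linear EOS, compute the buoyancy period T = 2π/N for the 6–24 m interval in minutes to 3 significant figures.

ΔT = -11.4 K, ΔS = -2.04 psu (deep − shallow).
Δρ/ρ₀ = −αΔT + βΔS = 2.166 × 10⁻³ − 1.6116 × 10⁻³ = 5.544 × 10⁻⁴, so Δρ ≈ 0.5694 kg m⁻³.
N² = (g/ρ₀)·Δρ/Δz = g·(Δρ/ρ₀)/Δz = 9.81 × 5.544 × 10⁻⁴ / 18 = 3.0215 × 10⁻⁴ s⁻².
N = √(3.0215 × 10⁻⁴) = 0.017382 rad s⁻¹ → T = 2π/N = 361.48 s = 6.0247 min ≈ 6.02 min.

6.02 min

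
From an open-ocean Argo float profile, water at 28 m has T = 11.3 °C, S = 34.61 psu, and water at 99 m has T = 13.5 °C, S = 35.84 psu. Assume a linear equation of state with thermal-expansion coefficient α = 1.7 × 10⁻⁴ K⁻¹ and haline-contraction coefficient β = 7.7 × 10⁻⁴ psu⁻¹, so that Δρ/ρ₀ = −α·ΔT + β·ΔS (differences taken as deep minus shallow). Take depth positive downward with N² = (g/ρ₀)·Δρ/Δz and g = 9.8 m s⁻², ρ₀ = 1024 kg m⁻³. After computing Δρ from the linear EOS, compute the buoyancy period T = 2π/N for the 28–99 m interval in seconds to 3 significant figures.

706 s

ΔT = +2.2 K, ΔS = +1.23 psu (deep − shallow).
Δρ/ρ₀ = −αΔT + βΔS = -3.74 × 10⁻⁴ + 9.471 × 10⁻⁴ = 5.731 × 10⁻⁴, so Δρ ≈ 0.5869 kg m⁻³.
N² = (g/ρ₀)·Δρ/Δz = g·(Δρ/ρ₀)/Δz = 9.8 × 5.731 × 10⁻⁴ / 71 = 7.9104 × 10⁻⁵ s⁻².
N = √(7.9104 × 10⁻⁵) = 8.8940 × 10⁻³ rad s⁻¹ → T = 2π/N = 706.45 s ≈ 706 s.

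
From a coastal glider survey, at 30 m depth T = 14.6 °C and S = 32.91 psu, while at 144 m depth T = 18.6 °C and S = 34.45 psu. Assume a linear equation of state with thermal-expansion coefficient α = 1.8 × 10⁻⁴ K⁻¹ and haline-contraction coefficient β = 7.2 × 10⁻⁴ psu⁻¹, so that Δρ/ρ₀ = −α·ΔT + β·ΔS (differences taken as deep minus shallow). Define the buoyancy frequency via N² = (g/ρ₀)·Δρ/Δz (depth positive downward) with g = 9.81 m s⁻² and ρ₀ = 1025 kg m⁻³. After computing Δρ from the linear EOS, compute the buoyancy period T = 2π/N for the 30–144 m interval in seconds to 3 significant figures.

1.09 × 10³ s

ΔT = +4.0 K, ΔS = +1.54 psu (deep − shallow).
Δρ/ρ₀ = −αΔT + βΔS = -7.20 × 10⁻⁴ + 1.1088 × 10⁻³ = 3.888 × 10⁻⁴, so Δρ ≈ 0.3985 kg m⁻³.
N² = (g/ρ₀)·Δρ/Δz = g·(Δρ/ρ₀)/Δz = 9.81 × 3.888 × 10⁻⁴ / 114 = 3.3457 × 10⁻⁵ s⁻².
N = √(3.3457 × 10⁻⁵) = 5.7842 × 10⁻³ rad s⁻¹ → T = 2π/N = 1.0863 × 10³ s ≈ 1.09 × 10³ s.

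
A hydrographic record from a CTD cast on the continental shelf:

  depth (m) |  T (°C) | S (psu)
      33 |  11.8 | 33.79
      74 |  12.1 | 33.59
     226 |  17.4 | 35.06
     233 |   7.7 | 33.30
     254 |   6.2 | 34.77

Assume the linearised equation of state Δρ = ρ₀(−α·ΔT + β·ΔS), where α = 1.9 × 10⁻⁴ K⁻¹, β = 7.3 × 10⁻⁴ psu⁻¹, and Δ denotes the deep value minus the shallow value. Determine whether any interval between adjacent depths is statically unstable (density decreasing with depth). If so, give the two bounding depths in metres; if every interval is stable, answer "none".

33–74 m

Evaluate Δρ/ρ₀ = −αΔT + βΔS across each adjacent pair:
  33–74 m: −αΔT+βΔS = −(1.9 × 10⁻⁴)(+0.3)+(7.3 × 10⁻⁴)(-0.20) = -2.0 × 10⁻⁴ → UNSTABLE
  74–226 m: −αΔT+βΔS = −(1.9 × 10⁻⁴)(+5.3)+(7.3 × 10⁻⁴)(+1.47) = 6.6 × 10⁻⁵ → stable
  226–233 m: −αΔT+βΔS = −(1.9 × 10⁻⁴)(-9.7)+(7.3 × 10⁻⁴)(-1.76) = 5.6 × 10⁻⁴ → stable
  233–254 m: −αΔT+βΔS = −(1.9 × 10⁻⁴)(-1.5)+(7.3 × 10⁻⁴)(+1.47) = 1.4 × 10⁻³ → stable
The 33–74 m interval has Δρ < 0: lighter water underlies denser water.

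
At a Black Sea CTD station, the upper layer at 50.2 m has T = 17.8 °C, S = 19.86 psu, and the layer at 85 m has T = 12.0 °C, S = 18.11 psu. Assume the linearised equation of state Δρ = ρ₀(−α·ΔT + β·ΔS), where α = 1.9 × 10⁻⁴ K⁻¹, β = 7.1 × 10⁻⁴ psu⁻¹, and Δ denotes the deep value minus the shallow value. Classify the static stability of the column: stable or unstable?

ΔT = 12.0 − 17.8 = -5.8 K and ΔS = 18.11 − 19.86 = -1.75 psu (deep − shallow).
−αΔT = 1.102 × 10⁻³; βΔS = -1.2425 × 10⁻³; sum Δρ/ρ₀ = -1.405 × 10⁻⁴.
Δρ/ρ₀ < 0, so Δρ < 0: deeper water is lighter → statically unstable; the column would overturn.

unstable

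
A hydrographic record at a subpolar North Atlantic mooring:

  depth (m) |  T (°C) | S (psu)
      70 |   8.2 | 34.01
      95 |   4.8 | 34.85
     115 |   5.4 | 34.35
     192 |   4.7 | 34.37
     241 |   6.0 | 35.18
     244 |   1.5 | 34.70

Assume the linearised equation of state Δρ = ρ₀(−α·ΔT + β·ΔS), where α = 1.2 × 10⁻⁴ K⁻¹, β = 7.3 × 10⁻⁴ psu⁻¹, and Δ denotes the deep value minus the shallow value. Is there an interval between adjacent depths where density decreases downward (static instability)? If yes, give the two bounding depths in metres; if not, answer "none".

Evaluate Δρ/ρ₀ = −αΔT + βΔS across each adjacent pair:
  70–95 m: −αΔT+βΔS = −(1.2 × 10⁻⁴)(-3.4)+(7.3 × 10⁻⁴)(+0.84) = 1.0 × 10⁻³ → stable
  95–115 m: −αΔT+βΔS = −(1.2 × 10⁻⁴)(+0.6)+(7.3 × 10⁻⁴)(-0.50) = -4.4 × 10⁻⁴ → UNSTABLE
  115–192 m: −αΔT+βΔS = −(1.2 × 10⁻⁴)(-0.7)+(7.3 × 10⁻⁴)(+0.02) = 9.9 × 10⁻⁵ → stable
  192–241 m: −αΔT+βΔS = −(1.2 × 10⁻⁴)(+1.3)+(7.3 × 10⁻⁴)(+0.81) = 4.4 × 10⁻⁴ → stable
  241–244 m: −αΔT+βΔS = −(1.2 × 10⁻⁴)(-4.5)+(7.3 × 10⁻⁴)(-0.48) = 1.9 × 10⁻⁴ → stable
The 95–115 m interval has Δρ < 0: lighter water underlies denser water.

95–115 m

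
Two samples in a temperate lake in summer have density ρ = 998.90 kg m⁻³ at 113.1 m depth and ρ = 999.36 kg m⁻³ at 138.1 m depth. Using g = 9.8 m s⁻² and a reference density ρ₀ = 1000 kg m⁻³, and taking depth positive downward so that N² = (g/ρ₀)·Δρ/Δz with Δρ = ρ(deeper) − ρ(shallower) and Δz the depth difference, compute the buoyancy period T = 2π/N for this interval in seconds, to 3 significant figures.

468 s

Δρ = 999.36 − 998.90 = 0.46 kg m⁻³ over Δz = 138.1 − 113.1 = 25 m.
N² = (9.8/1000) × (0.46/25) = 1.8032 × 10⁻⁴ s⁻².
N = √(1.8032 × 10⁻⁴) = 0.013428 rad s⁻¹, so T = 2π/N = 467.92 s ≈ 468 s.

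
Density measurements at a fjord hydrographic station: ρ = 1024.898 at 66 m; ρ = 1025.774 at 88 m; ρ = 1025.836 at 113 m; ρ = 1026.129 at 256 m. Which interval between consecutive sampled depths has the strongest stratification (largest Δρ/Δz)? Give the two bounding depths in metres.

66–88 m

Compute the density gradient over each adjacent pair:
  66–88 m: Δρ/Δz = 0.876/22 = 0.040 kg m⁻⁴
  88–113 m: Δρ/Δz = 0.062/25 = 2.5 × 10⁻³ kg m⁻⁴
  113–256 m: Δρ/Δz = 0.293/143 = 2.0 × 10⁻³ kg m⁻⁴
The largest gradient is in the 66–88 m interval — the pycnocline.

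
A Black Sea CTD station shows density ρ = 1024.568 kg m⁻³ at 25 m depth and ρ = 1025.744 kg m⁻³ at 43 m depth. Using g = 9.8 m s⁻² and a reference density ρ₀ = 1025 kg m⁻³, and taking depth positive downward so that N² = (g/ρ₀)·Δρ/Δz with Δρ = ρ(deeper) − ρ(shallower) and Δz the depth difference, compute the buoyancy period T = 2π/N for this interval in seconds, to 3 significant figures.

Δρ = 1025.744 − 1024.568 = 1.176 kg m⁻³ over Δz = 43 − 25 = 18 m.
N² = (9.8/1025) × (1.176/18) = 6.2465 × 10⁻⁴ s⁻².
N = √(6.2465 × 10⁻⁴) = 0.024993 rad s⁻¹, so T = 2π/N = 251.40 s ≈ 251 s.

251 s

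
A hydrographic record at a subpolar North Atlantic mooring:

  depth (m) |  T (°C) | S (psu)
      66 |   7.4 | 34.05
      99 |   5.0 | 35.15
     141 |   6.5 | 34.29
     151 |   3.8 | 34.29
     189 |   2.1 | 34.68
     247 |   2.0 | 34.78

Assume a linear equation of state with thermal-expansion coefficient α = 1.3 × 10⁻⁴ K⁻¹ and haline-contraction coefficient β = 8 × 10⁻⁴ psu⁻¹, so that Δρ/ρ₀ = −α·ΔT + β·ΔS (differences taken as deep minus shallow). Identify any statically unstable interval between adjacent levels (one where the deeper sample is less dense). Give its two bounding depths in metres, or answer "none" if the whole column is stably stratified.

99–141 m

Evaluate Δρ/ρ₀ = −αΔT + βΔS across each adjacent pair:
  66–99 m: −αΔT+βΔS = −(1.3 × 10⁻⁴)(-2.4)+(8 × 10⁻⁴)(+1.10) = 1.2 × 10⁻³ → stable
  99–141 m: −αΔT+βΔS = −(1.3 × 10⁻⁴)(+1.5)+(8 × 10⁻⁴)(-0.86) = -8.8 × 10⁻⁴ → UNSTABLE
  141–151 m: −αΔT+βΔS = −(1.3 × 10⁻⁴)(-2.7)+(8 × 10⁻⁴)(+0.00) = 3.5 × 10⁻⁴ → stable
  151–189 m: −αΔT+βΔS = −(1.3 × 10⁻⁴)(-1.7)+(8 × 10⁻⁴)(+0.39) = 5.3 × 10⁻⁴ → stable
  189–247 m: −αΔT+βΔS = −(1.3 × 10⁻⁴)(-0.1)+(8 × 10⁻⁴)(+0.10) = 9.3 × 10⁻⁵ → stable
The 99–141 m interval has Δρ < 0: lighter water underlies denser water.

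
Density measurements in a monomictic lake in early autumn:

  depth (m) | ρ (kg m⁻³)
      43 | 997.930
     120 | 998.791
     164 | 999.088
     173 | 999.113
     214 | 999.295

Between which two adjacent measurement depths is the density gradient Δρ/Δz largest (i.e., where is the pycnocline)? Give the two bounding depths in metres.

Compute the density gradient over each adjacent pair:
  43–120 m: Δρ/Δz = 0.861/77 = 0.011 kg m⁻⁴
  120–164 m: Δρ/Δz = 0.297/44 = 6.7 × 10⁻³ kg m⁻⁴
  164–173 m: Δρ/Δz = 0.025/9 = 2.8 × 10⁻³ kg m⁻⁴
  173–214 m: Δρ/Δz = 0.182/41 = 4.4 × 10⁻³ kg m⁻⁴
The largest gradient is in the 43–120 m interval — the pycnocline.

43–120 m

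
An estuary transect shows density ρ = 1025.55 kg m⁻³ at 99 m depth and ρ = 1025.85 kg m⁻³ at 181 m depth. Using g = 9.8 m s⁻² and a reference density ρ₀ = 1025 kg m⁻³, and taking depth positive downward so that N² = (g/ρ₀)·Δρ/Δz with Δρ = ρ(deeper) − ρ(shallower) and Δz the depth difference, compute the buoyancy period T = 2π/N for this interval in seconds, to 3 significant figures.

Δρ = 1025.85 − 1025.55 = 0.30 kg m⁻³ over Δz = 181 − 99 = 82 m.
N² = (9.8/1025) × (0.30/82) = 3.4979 × 10⁻⁵ s⁻².
N = √(3.4979 × 10⁻⁵) = 5.9143 × 10⁻³ rad s⁻¹, so T = 2π/N = 1.0624 × 10³ s ≈ 1.06 × 10³ s.

1.06 × 10³ s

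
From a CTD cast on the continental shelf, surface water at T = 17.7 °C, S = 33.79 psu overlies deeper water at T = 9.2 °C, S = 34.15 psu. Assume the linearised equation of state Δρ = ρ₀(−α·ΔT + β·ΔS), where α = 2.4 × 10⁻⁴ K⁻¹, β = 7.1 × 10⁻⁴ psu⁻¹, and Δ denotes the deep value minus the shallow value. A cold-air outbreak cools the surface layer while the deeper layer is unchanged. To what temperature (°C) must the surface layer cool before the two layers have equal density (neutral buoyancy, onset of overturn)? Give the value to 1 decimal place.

Neutral buoyancy requires Δρ = 0, i.e. −α(T_deep − T_surf′) + β(S_deep − S_surf) = 0.
T_surf′ = T_deep − (β/α)·ΔS = 9.2 − (7.1 × 10⁻⁴/2.4 × 10⁻⁴)·(+0.36) = 8.135 °C.
Cooling required: 17.7 − (8.135) = 9.565 °C.

8.1 °C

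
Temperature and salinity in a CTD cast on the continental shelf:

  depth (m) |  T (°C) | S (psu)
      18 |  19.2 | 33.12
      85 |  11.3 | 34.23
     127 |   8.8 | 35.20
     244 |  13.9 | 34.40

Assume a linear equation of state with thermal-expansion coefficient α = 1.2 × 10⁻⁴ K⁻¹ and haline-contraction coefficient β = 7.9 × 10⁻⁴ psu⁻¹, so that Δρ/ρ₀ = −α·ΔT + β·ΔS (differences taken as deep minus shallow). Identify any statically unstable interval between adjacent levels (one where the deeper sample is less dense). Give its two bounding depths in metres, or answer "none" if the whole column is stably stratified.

Evaluate Δρ/ρ₀ = −αΔT + βΔS across each adjacent pair:
  18–85 m: −αΔT+βΔS = −(1.2 × 10⁻⁴)(-7.9)+(7.9 × 10⁻⁴)(+1.11) = 1.8 × 10⁻³ → stable
  85–127 m: −αΔT+βΔS = −(1.2 × 10⁻⁴)(-2.5)+(7.9 × 10⁻⁴)(+0.97) = 1.1 × 10⁻³ → stable
  127–244 m: −αΔT+βΔS = −(1.2 × 10⁻⁴)(+5.1)+(7.9 × 10⁻⁴)(-0.80) = -1.2 × 10⁻³ → UNSTABLE
The 127–244 m interval has Δρ < 0: lighter water underlies denser water.

127–244 m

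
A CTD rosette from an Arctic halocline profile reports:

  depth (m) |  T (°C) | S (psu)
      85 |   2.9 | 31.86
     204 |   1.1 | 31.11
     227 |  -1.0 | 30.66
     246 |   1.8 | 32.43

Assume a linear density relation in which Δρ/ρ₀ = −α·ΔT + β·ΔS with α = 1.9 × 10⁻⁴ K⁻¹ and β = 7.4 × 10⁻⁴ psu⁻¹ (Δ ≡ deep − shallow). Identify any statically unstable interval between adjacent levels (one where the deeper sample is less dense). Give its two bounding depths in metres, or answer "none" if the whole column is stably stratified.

Evaluate Δρ/ρ₀ = −αΔT + βΔS across each adjacent pair:
  85–204 m: −αΔT+βΔS = −(1.9 × 10⁻⁴)(-1.8)+(7.4 × 10⁻⁴)(-0.75) = -2.1 × 10⁻⁴ → UNSTABLE
  204–227 m: −αΔT+βΔS = −(1.9 × 10⁻⁴)(-2.1)+(7.4 × 10⁻⁴)(-0.45) = 6.6 × 10⁻⁵ → stable
  227–246 m: −αΔT+βΔS = −(1.9 × 10⁻⁴)(+2.8)+(7.4 × 10⁻⁴)(+1.77) = 7.8 × 10⁻⁴ → stable
The 85–204 m interval has Δρ < 0: lighter water underlies denser water.

85–204 m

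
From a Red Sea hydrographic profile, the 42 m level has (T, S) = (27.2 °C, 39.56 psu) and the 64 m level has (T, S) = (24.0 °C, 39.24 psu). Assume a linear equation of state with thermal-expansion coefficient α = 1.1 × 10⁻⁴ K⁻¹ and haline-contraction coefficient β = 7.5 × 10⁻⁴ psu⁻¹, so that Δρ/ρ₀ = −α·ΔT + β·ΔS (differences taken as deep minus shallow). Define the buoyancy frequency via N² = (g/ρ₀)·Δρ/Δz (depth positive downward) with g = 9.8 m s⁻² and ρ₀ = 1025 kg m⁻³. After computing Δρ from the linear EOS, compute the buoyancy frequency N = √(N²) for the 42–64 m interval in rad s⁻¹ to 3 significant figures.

7.06 × 10⁻³ rad s⁻¹

ΔT = -3.2 K, ΔS = -0.32 psu (deep − shallow).
Δρ/ρ₀ = −αΔT + βΔS = 3.52 × 10⁻⁴ − 2.40 × 10⁻⁴ = 1.12 × 10⁻⁴, so Δρ ≈ 0.1148 kg m⁻³.
N² = (g/ρ₀)·Δρ/Δz = g·(Δρ/ρ₀)/Δz = 9.8 × 1.12 × 10⁻⁴ / 22 = 4.9891 × 10⁻⁵ s⁻².
N = √(4.9891 × 10⁻⁵) = 7.0634 × 10⁻³ rad s⁻¹ ≈ 7.06 × 10⁻³ rad s⁻¹.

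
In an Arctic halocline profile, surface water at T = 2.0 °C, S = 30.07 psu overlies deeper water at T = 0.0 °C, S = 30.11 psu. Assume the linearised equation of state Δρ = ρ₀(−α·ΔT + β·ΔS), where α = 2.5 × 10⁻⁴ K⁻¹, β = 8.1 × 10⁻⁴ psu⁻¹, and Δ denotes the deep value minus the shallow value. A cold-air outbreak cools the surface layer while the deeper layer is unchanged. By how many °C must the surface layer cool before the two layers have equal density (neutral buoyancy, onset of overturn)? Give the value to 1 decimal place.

Neutral buoyancy requires Δρ = 0, i.e. −α(T_deep − T_surf′) + β(S_deep − S_surf) = 0.
T_surf′ = T_deep − (β/α)·ΔS = 0.0 − (8.1 × 10⁻⁴/2.5 × 10⁻⁴)·(+0.04) = -0.130 °C.
Cooling required: 2.0 − (-0.130) = 2.130 °C.

2.1 °C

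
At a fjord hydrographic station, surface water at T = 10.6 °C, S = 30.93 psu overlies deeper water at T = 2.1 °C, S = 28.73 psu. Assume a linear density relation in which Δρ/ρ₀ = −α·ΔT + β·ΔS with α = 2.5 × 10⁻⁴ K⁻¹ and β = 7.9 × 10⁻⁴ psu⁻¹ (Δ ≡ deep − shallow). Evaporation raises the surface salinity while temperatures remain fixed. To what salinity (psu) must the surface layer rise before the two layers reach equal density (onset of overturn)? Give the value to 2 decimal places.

Neutral buoyancy requires −α(T_deep − T_surf) + β(S_deep − S_surf′) = 0.
S_surf′ = S_deep − (α/β)·ΔT = 28.73 − (2.5 × 10⁻⁴/7.9 × 10⁻⁴)·(-8.5) = 31.4199 psu.
Increase required: 31.4199 − 30.93 = 0.4899 psu.

31.42 psu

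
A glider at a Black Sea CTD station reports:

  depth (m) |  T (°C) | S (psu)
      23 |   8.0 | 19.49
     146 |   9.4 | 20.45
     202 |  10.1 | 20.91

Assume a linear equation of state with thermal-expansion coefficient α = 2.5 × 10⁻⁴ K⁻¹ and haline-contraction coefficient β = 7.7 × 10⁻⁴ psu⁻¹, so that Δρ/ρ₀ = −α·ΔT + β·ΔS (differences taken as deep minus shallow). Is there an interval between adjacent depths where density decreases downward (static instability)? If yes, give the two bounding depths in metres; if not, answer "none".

Evaluate Δρ/ρ₀ = −αΔT + βΔS across each adjacent pair:
  23–146 m: −αΔT+βΔS = −(2.5 × 10⁻⁴)(+1.4)+(7.7 × 10⁻⁴)(+0.96) = 3.9 × 10⁻⁴ → stable
  146–202 m: −αΔT+βΔS = −(2.5 × 10⁻⁴)(+0.7)+(7.7 × 10⁻⁴)(+0.46) = 1.8 × 10⁻⁴ → stable
Every interval has Δρ > 0: the column is stably stratified throughout.

none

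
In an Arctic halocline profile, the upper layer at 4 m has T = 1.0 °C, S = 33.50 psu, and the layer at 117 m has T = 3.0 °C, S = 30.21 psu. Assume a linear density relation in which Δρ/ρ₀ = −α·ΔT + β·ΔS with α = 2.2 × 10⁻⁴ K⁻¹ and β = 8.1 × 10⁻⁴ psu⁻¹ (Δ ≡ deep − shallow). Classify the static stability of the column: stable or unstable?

ΔT = 3.0 − 1.0 = +2.0 K and ΔS = 30.21 − 33.50 = -3.29 psu (deep − shallow).
−αΔT = -4.40 × 10⁻⁴; βΔS = -2.6649 × 10⁻³; sum Δρ/ρ₀ = -3.1049 × 10⁻³.
Δρ/ρ₀ < 0, so Δρ < 0: deeper water is lighter → statically unstable; the column would overturn.

unstable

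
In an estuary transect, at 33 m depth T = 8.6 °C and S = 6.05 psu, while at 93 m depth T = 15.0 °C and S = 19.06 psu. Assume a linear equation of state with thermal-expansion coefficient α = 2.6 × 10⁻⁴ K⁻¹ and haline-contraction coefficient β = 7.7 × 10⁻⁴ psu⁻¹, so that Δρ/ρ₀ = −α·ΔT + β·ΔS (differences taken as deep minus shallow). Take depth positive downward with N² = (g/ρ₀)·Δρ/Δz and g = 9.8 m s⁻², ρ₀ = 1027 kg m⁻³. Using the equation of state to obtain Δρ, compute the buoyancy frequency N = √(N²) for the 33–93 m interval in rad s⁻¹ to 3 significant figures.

0.0369 rad s⁻¹

ΔT = +6.4 K, ΔS = +13.01 psu (deep − shallow).
Δρ/ρ₀ = −αΔT + βΔS = -1.664 × 10⁻³ + 0.0100177 = 8.3537 × 10⁻³, so Δρ ≈ 8.579 kg m⁻³.
N² = (g/ρ₀)·Δρ/Δz = g·(Δρ/ρ₀)/Δz = 9.8 × 8.3537 × 10⁻³ / 60 = 1.3644 × 10⁻³ s⁻².
N = √(1.3644 × 10⁻³) = 0.036938 rad s⁻¹ ≈ 0.0369 rad s⁻¹.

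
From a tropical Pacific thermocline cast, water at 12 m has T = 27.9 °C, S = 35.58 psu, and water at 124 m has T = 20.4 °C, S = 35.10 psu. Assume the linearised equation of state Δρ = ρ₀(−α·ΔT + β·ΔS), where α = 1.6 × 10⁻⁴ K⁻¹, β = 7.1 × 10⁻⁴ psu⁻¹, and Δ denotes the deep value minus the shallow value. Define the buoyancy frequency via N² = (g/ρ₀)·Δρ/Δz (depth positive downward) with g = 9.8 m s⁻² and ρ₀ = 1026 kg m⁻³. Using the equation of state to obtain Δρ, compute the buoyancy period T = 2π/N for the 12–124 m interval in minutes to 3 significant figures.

ΔT = -7.5 K, ΔS = -0.48 psu (deep − shallow).
Δρ/ρ₀ = −αΔT + βΔS = 1.20 × 10⁻³ − 3.408 × 10⁻⁴ = 8.592 × 10⁻⁴, so Δρ ≈ 0.8815 kg m⁻³.
N² = (g/ρ₀)·Δρ/Δz = g·(Δρ/ρ₀)/Δz = 9.8 × 8.592 × 10⁻⁴ / 112 = 7.5180 × 10⁻⁵ s⁻².
N = √(7.5180 × 10⁻⁵) = 8.6706 × 10⁻³ rad s⁻¹ → T = 2π/N = 724.65 s = 12.077 min ≈ 12.1 min.

12.1 min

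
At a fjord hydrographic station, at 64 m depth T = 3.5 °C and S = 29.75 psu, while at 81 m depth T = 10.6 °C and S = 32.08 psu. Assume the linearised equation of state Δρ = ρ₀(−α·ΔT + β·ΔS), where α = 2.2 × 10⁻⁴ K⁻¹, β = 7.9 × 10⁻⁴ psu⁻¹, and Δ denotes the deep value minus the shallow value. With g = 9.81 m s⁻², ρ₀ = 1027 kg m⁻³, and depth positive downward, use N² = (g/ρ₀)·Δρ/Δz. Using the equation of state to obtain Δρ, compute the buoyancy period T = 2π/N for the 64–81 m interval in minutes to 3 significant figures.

8.26 min

ΔT = +7.1 K, ΔS = +2.33 psu (deep − shallow).
Δρ/ρ₀ = −αΔT + βΔS = -1.562 × 10⁻³ + 1.8407 × 10⁻³ = 2.787 × 10⁻⁴, so Δρ ≈ 0.2862 kg m⁻³.
N² = (g/ρ₀)·Δρ/Δz = g·(Δρ/ρ₀)/Δz = 9.81 × 2.787 × 10⁻⁴ / 17 = 1.6083 × 10⁻⁴ s⁻².
N = √(1.6083 × 10⁻⁴) = 0.012682 rad s⁻¹ → T = 2π/N = 495.44 s = 8.2573 min ≈ 8.26 min.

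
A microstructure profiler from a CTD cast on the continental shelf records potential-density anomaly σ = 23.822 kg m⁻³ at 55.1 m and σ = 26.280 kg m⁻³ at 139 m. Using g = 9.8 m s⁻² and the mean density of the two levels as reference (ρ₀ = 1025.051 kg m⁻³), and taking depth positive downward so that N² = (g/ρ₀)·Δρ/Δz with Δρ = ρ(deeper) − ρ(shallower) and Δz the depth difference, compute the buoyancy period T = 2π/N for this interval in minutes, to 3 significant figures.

Δρ = 1026.280 − 1023.822 = 2.458 kg m⁻³ over Δz = 139 − 55.1 = 83.9 m.
N² = (9.8/1025.051) × (2.458/83.9) = 2.8009 × 10⁻⁴ s⁻².
N = √(2.8009 × 10⁻⁴) = 0.016736 rad s⁻¹, so T = 2π/N = 375.43 s = 6.2572 min ≈ 6.26 min.
A positive N² confirms static stability across the interval.

6.26 min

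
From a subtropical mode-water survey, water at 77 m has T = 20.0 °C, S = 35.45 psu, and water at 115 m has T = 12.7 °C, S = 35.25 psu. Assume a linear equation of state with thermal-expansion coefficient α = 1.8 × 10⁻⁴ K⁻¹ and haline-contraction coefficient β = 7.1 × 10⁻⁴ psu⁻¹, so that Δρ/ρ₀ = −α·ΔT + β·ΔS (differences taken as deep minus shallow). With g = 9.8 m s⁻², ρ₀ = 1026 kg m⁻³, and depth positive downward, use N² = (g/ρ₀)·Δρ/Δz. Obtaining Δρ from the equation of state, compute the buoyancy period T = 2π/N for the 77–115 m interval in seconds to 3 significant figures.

ΔT = -7.3 K, ΔS = -0.20 psu (deep − shallow).
Δρ/ρ₀ = −αΔT + βΔS = 1.314 × 10⁻³ − 1.42 × 10⁻⁴ = 1.172 × 10⁻³, so Δρ ≈ 1.202 kg m⁻³.
N² = (g/ρ₀)·Δρ/Δz = g·(Δρ/ρ₀)/Δz = 9.8 × 1.172 × 10⁻³ / 38 = 3.0225 × 10⁻⁴ s⁻².
N = √(3.0225 × 10⁻⁴) = 0.017385 rad s⁻¹ → T = 2π/N = 361.41 s ≈ 361 s.

361 s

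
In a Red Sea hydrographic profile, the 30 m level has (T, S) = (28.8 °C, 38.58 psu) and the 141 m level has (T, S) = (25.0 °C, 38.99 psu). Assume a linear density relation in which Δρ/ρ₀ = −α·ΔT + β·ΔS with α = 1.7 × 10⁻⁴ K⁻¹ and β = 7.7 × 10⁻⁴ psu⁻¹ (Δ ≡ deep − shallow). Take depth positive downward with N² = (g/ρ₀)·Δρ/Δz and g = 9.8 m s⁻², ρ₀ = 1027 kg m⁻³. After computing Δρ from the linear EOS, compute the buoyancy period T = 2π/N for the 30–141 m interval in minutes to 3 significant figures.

11.4 min

ΔT = -3.8 K, ΔS = +0.41 psu (deep − shallow).
Δρ/ρ₀ = −αΔT + βΔS = 6.46 × 10⁻⁴ + 3.157 × 10⁻⁴ = 9.617 × 10⁻⁴, so Δρ ≈ 0.9877 kg m⁻³.
N² = (g/ρ₀)·Δρ/Δz = g·(Δρ/ρ₀)/Δz = 9.8 × 9.617 × 10⁻⁴ / 111 = 8.4907 × 10⁻⁵ s⁻².
N = √(8.4907 × 10⁻⁵) = 9.2145 × 10⁻³ rad s⁻¹ → T = 2π/N = 681.88 s = 11.365 min ≈ 11.4 min.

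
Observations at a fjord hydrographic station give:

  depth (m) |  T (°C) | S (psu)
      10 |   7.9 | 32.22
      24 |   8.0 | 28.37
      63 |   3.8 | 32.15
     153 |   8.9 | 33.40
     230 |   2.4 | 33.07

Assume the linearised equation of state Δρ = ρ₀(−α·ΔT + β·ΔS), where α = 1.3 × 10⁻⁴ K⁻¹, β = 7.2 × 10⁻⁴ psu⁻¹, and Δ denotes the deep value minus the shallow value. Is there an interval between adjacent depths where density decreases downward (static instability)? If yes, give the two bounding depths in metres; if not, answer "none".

10–24 m

Evaluate Δρ/ρ₀ = −αΔT + βΔS across each adjacent pair:
  10–24 m: −αΔT+βΔS = −(1.3 × 10⁻⁴)(+0.1)+(7.2 × 10⁻⁴)(-3.85) = -2.8 × 10⁻³ → UNSTABLE
  24–63 m: −αΔT+βΔS = −(1.3 × 10⁻⁴)(-4.2)+(7.2 × 10⁻⁴)(+3.78) = 3.3 × 10⁻³ → stable
  63–153 m: −αΔT+βΔS = −(1.3 × 10⁻⁴)(+5.1)+(7.2 × 10⁻⁴)(+1.25) = 2.4 × 10⁻⁴ → stable
  153–230 m: −αΔT+βΔS = −(1.3 × 10⁻⁴)(-6.5)+(7.2 × 10⁻⁴)(-0.33) = 6.1 × 10⁻⁴ → stable
The 10–24 m interval has Δρ < 0: lighter water underlies denser water.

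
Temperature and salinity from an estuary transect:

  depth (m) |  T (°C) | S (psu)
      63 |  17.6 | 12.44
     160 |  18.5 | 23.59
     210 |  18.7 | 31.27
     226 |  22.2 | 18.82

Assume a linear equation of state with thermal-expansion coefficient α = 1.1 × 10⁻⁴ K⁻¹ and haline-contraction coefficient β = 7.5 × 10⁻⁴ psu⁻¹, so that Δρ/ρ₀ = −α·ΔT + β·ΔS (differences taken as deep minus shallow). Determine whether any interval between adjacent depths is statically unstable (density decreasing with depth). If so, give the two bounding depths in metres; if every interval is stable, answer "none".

Evaluate Δρ/ρ₀ = −αΔT + βΔS across each adjacent pair:
  63–160 m: −αΔT+βΔS = −(1.1 × 10⁻⁴)(+0.9)+(7.5 × 10⁻⁴)(+11.15) = 8.3 × 10⁻³ → stable
  160–210 m: −αΔT+βΔS = −(1.1 × 10⁻⁴)(+0.2)+(7.5 × 10⁻⁴)(+7.68) = 5.7 × 10⁻³ → stable
  210–226 m: −αΔT+βΔS = −(1.1 × 10⁻⁴)(+3.5)+(7.5 × 10⁻⁴)(-12.45) = -9.7 × 10⁻³ → UNSTABLE
The 210–226 m interval has Δρ < 0: lighter water underlies denser water.

210–226 m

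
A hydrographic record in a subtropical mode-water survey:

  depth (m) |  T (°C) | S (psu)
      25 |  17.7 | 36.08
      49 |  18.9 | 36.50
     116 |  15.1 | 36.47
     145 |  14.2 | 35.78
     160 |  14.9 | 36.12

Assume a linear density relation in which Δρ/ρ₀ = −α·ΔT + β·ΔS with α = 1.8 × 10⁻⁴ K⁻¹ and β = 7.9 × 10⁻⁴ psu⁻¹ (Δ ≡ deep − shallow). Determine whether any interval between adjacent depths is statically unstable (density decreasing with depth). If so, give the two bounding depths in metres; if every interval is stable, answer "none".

116–145 m

Evaluate Δρ/ρ₀ = −αΔT + βΔS across each adjacent pair:
  25–49 m: −αΔT+βΔS = −(1.8 × 10⁻⁴)(+1.2)+(7.9 × 10⁻⁴)(+0.42) = 1.2 × 10⁻⁴ → stable
  49–116 m: −αΔT+βΔS = −(1.8 × 10⁻⁴)(-3.8)+(7.9 × 10⁻⁴)(-0.03) = 6.6 × 10⁻⁴ → stable
  116–145 m: −αΔT+βΔS = −(1.8 × 10⁻⁴)(-0.9)+(7.9 × 10⁻⁴)(-0.69) = -3.8 × 10⁻⁴ → UNSTABLE
  145–160 m: −αΔT+βΔS = −(1.8 × 10⁻⁴)(+0.7)+(7.9 × 10⁻⁴)(+0.34) = 1.4 × 10⁻⁴ → stable
The 116–145 m interval has Δρ < 0: lighter water underlies denser water.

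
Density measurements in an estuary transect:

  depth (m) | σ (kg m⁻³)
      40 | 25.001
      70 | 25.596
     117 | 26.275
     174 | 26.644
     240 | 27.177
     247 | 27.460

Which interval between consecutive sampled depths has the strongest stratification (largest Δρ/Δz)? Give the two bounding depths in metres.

240–247 m

Compute the density gradient over each adjacent pair:
  40–70 m: Δρ/Δz = 0.595/30 = 0.020 kg m⁻⁴
  70–117 m: Δρ/Δz = 0.679/47 = 0.014 kg m⁻⁴
  117–174 m: Δρ/Δz = 0.369/57 = 6.5 × 10⁻³ kg m⁻⁴
  174–240 m: Δρ/Δz = 0.533/66 = 8.1 × 10⁻³ kg m⁻⁴
  240–247 m: Δρ/Δz = 0.283/7 = 0.040 kg m⁻⁴
The largest gradient is in the 240–247 m interval — the pycnocline.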